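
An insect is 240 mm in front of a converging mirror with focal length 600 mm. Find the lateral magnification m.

m = +1.67

1/d_i = 1/f − 1/d_o = 1/(600.0) − 1/(240) = -0.002500, so d_i = -400.0 mm.
m = −d_i/d_o = −(-400.0)/(240) = +1.67.
The image is virtual, upright and enlarged, behind the mirror.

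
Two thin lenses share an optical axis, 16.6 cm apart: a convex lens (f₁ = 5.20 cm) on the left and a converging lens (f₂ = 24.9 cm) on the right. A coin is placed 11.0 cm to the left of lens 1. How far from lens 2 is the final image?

9.24 cm

Lens 1: 1/d_i1 = 1/f₁ − 1/d_o1 = 1/(5.20) − 1/(11.0) = 0.1014, so d_i1 = 9.862 cm.
The intermediate image is 9.862 cm to the right of lens 1, which is 16.6 − (9.862) = 6.738 cm to the left of lens 2, so d_o2 = +6.738 cm.
Lens 2: 1/d_i2 = 1/f₂ − 1/d_o2 = 1/(24.9) − 1/(6.738) = -0.1083, so d_i2 = -9.24 cm.
The final image is virtual, 9.24 cm to the left of lens 2 (overall magnification ≈ -1.2).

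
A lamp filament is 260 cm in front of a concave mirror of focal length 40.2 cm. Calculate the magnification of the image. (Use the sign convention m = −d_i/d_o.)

m = -0.183

1/d_i = 1/f − 1/d_o = 1/(40.20) − 1/(260) = 0.02103, so d_i = 47.55 cm.
m = −d_i/d_o = −(47.55)/(260) = -0.183.
The image is real, inverted and reduced, in front of the mirror.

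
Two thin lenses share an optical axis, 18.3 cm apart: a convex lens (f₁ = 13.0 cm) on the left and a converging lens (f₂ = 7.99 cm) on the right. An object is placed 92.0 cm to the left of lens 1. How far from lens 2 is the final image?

Lens 1: 1/d_i1 = 1/f₁ − 1/d_o1 = 1/(13.0) − 1/(92.0) = 0.06605, so d_i1 = 15.14 cm.
The intermediate image is 15.14 cm to the right of lens 1, which is 18.3 − (15.14) = 3.160 cm to the left of lens 2, so d_o2 = +3.160 cm.
Lens 2: 1/d_i2 = 1/f₂ − 1/d_o2 = 1/(7.99) − 1/(3.160) = -0.1913, so d_i2 = -5.23 cm.
The final image is virtual, 5.23 cm to the left of lens 2 (overall magnification ≈ -0.27).

5.23 cm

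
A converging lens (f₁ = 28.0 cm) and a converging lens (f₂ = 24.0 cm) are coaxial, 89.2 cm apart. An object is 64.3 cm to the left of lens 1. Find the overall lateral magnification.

m = +1.19

Lens 1: 1/d_i1 = 1/(28.0) − 1/(64.3) = 0.02016, so d_i1 = 49.60 cm; m₁ = −d_i1/d_o1 = -0.7714.
d_o2 = 89.2 − (49.60) = 39.60 cm.
Lens 2: 1/d_i2 = 1/(24.0) − 1/(39.60) = 0.01641, so d_i2 = 60.92 cm; m₂ = −d_i2/d_o2 = -1.538.
m = m₁·m₂ = (-0.7714)(-1.538) = +1.19.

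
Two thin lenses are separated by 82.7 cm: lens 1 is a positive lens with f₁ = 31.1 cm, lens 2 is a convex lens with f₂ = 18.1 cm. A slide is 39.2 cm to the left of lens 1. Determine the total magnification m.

Lens 1: 1/d_i1 = 1/(31.1) − 1/(39.2) = 0.006644, so d_i1 = 150.5 cm; m₁ = −d_i1/d_o1 = -3.839.
d_o2 = 82.7 − (150.5) = -67.80 cm (virtual object).
Lens 2: 1/d_i2 = 1/(18.1) − 1/(-67.80) = 0.07000, so d_i2 = 14.29 cm; m₂ = −d_i2/d_o2 = +0.2107.
m = m₁·m₂ = (-3.839)(+0.2107) = -0.809.

m = -0.809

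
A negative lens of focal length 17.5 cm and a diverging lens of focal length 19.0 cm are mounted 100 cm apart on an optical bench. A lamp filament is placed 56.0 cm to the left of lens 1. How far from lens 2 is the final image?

Lens 1 is diverging, so f₁ = −17.5 cm.
Lens 1: 1/d_i1 = 1/f₁ − 1/d_o1 = 1/(-17.5) − 1/(56.0) = -0.07500, so d_i1 = -13.33 cm.
The intermediate image is 13.33 cm to the left of lens 1 (virtual), which is 100 − (-13.33) = 113.3 cm to the left of lens 2, so d_o2 = +113.3 cm.
Lens 2 is diverging, so f₂ = −19.0 cm.
Lens 2: 1/d_i2 = 1/f₂ − 1/d_o2 = 1/(-19.0) − 1/(113.3) = -0.06146, so d_i2 = -16.3 cm.
The final image is virtual, 16.3 cm to the left of lens 2 (overall magnification ≈ 0.034).

16.3 cm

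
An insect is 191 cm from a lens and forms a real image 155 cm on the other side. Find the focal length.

Real image ⇒ d_i = +155 cm.
1/f = 1/d_o + 1/d_i = 1/(191) + 1/(155) = 0.01169, so f = 85.6 cm.
Since f is positive, the lens is converging.

f = 85.6 cm (converging)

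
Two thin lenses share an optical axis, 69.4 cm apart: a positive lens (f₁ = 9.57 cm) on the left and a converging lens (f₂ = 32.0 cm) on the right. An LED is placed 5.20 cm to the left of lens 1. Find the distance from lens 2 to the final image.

Lens 1: 1/d_i1 = 1/f₁ − 1/d_o1 = 1/(9.57) − 1/(5.20) = -0.08781, so d_i1 = -11.39 cm.
The intermediate image is 11.39 cm to the left of lens 1 (virtual), which is 69.4 − (-11.39) = 80.79 cm to the left of lens 2, so d_o2 = +80.79 cm.
Lens 2: 1/d_i2 = 1/f₂ − 1/d_o2 = 1/(32.0) − 1/(80.79) = 0.01887, so d_i2 = 53.0 cm.
The final image is real, 53.0 cm to the right of lens 2 (overall magnification ≈ -1.4).

53.0 cm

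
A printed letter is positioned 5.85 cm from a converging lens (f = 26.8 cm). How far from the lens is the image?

Thin-lens equation: 1/d_i = 1/f − 1/d_o = 1/(26.80) − 1/(5.85) = 0.03731 − 0.1709 = -0.1336, so d_i = -7.48 cm.
The image is virtual, upright and enlarged, on the same side as the object.

7.48 cm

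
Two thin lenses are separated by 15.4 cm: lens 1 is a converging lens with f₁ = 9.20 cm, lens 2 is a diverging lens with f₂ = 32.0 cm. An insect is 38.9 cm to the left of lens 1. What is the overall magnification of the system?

Lens 1: 1/d_i1 = 1/(9.20) − 1/(38.9) = 0.08299, so d_i1 = 12.05 cm; m₁ = −d_i1/d_o1 = -0.3098.
d_o2 = 15.4 − (12.05) = 3.350 cm.
f₂ = −32.0 cm (diverging).
Lens 2: 1/d_i2 = 1/(-32.0) − 1/(3.350) = -0.3298, so d_i2 = -3.033 cm; m₂ = −d_i2/d_o2 = +0.9052.
m = m₁·m₂ = (-0.3098)(+0.9052) = -0.280.

m = -0.280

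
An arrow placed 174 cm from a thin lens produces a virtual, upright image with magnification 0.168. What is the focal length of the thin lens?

f = -35.1 cm (diverging)

m = −d_i/d_o ⇒ d_i = −m·d_o = −(+0.168)·(174) = -29.23 cm.
1/f = 1/d_o + 1/d_i = 1/(174) + 1/(-29.23) = -0.02846, so f = -35.1 cm.
Since f is negative, the thin lens is diverging.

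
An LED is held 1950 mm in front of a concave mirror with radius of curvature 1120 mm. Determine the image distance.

f = R/2 = 1120/2 = 560.0 mm.
Mirror equation: 1/s_i = 1/f − 1/s_o = 1/(560.0) − 1/(1950) = 0.001786 − 0.0005128 = 0.001273, so s_i = 786 mm.
The image is real, inverted and reduced, in front of the mirror.

786 mm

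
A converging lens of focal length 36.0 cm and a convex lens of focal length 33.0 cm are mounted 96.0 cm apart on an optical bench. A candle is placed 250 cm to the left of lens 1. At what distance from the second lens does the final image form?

Lens 1: 1/d_i1 = 1/f₁ − 1/d_o1 = 1/(36.0) − 1/(250) = 0.02378, so d_i1 = 42.06 cm.
The intermediate image is 42.06 cm to the right of lens 1, which is 96.0 − (42.06) = 53.94 cm to the left of lens 2, so d_o2 = +53.94 cm.
Lens 2: 1/d_i2 = 1/f₂ − 1/d_o2 = 1/(33.0) − 1/(53.94) = 0.01176, so d_i2 = 85.0 cm.
The final image is real, 85.0 cm to the right of lens 2 (overall magnification ≈ 0.27).

85.0 cm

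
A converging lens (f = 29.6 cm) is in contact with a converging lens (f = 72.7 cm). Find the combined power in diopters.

P₁ = 1/f₁ = 1/(0.296 m) = +3.378 D; P₂ = 1/f₂ = 1/(0.727 m) = +1.376 D.
For thin lenses in contact, P = P₁ + P₂ = (+3.378) + (+1.376) = +4.75 D.

P = +4.75 D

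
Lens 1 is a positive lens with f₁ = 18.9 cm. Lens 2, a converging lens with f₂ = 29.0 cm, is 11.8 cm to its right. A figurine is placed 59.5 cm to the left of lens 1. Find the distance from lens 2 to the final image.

10.3 cm

Lens 1: 1/d_i1 = 1/f₁ − 1/d_o1 = 1/(18.9) − 1/(59.5) = 0.03610, so d_i1 = 27.70 cm.
The intermediate image is 27.70 cm to the right of lens 1, which lies 15.90 cm to the right of lens 2 — a virtual object — so d_o2 = −15.90 cm.
Lens 2: 1/d_i2 = 1/f₂ − 1/d_o2 = 1/(29.0) − 1/(-15.90) = 0.09738, so d_i2 = 10.3 cm.
The final image is real, 10.3 cm to the right of lens 2 (overall magnification ≈ -0.30).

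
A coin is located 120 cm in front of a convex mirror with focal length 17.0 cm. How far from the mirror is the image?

14.9 cm

For a convex mirror, f = -17.0 cm.
Mirror equation: 1/q = 1/f − 1/p = 1/(-17.00) − 1/(120) = -0.05882 − 0.008333 = -0.06716, so q = -14.9 cm.
The image is virtual, upright and reduced, behind the mirror.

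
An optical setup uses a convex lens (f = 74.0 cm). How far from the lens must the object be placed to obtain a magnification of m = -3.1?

m = −d_i/d_o ⇒ d_i = −m·d_o.
1/f = 1/d_o + 1/d_i = 1/d_o − 1/(m·d_o) = (1 − 1/m)/d_o, so d_o = f(1 − 1/m) = (74.00)(1 − 1/(-3.1)) = 97.9 cm.

97.9 cm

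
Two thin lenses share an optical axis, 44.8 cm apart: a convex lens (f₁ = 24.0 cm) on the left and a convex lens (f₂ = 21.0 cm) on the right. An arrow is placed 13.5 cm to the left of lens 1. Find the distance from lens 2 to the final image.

Lens 1: 1/d_i1 = 1/f₁ − 1/d_o1 = 1/(24.0) − 1/(13.5) = -0.03241, so d_i1 = -30.86 cm.
The intermediate image is 30.86 cm to the left of lens 1 (virtual), which is 44.8 − (-30.86) = 75.66 cm to the left of lens 2, so d_o2 = +75.66 cm.
Lens 2: 1/d_i2 = 1/f₂ − 1/d_o2 = 1/(21.0) − 1/(75.66) = 0.03440, so d_i2 = 29.1 cm.
The final image is real, 29.1 cm to the right of lens 2 (overall magnification ≈ -0.88).

29.1 cm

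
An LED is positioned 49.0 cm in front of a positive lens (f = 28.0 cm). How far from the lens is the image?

65.3 cm

Lens equation: 1/s_i = 1/f − 1/s_o = 1/(28.00) − 1/(49.0) = 0.03571 − 0.02041 = 0.01531, so s_i = 65.3 cm.
The image is real, inverted and enlarged, on the far side of the lens.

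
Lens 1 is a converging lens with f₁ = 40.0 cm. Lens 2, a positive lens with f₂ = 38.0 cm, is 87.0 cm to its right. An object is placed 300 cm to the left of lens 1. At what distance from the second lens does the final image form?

545 cm

Lens 1: 1/d_i1 = 1/f₁ − 1/d_o1 = 1/(40.0) − 1/(300) = 0.02167, so d_i1 = 46.15 cm.
The intermediate image is 46.15 cm to the right of lens 1, which is 87.0 − (46.15) = 40.85 cm to the left of lens 2, so d_o2 = +40.85 cm.
Lens 2: 1/d_i2 = 1/f₂ − 1/d_o2 = 1/(38.0) − 1/(40.85) = 0.001836, so d_i2 = 545 cm.
The final image is real, 545 cm to the right of lens 2 (overall magnification ≈ 2.1).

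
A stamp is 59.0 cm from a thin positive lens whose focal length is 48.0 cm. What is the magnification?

m = -4.36

1/d_i = 1/f − 1/d_o = 1/(48.00) − 1/(59.0) = 0.003884, so d_i = 257.5 cm.
m = −d_i/d_o = −(257.5)/(59.0) = -4.36.
The image is real, inverted and enlarged, on the far side of the lens.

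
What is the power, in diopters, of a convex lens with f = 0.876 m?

P = +1.14 D

P = 1/f = 1/(0.876 m) = +1.14 D.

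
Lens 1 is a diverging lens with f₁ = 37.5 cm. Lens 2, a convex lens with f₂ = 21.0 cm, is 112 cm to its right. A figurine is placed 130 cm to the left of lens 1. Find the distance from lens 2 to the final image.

Lens 1 is diverging, so f₁ = −37.5 cm.
Lens 1: 1/d_i1 = 1/f₁ − 1/d_o1 = 1/(-37.5) − 1/(130) = -0.03436, so d_i1 = -29.10 cm.
The intermediate image is 29.10 cm to the left of lens 1 (virtual), which is 112 − (-29.10) = 141.1 cm to the left of lens 2, so d_o2 = +141.1 cm.
Lens 2: 1/d_i2 = 1/f₂ − 1/d_o2 = 1/(21.0) − 1/(141.1) = 0.04053, so d_i2 = 24.7 cm.
The final image is real, 24.7 cm to the right of lens 2 (overall magnification ≈ -0.039).

24.7 cm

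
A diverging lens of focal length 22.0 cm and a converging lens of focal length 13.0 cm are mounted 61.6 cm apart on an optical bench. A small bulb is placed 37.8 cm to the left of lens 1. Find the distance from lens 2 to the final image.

15.7 cm

Lens 1 is diverging, so f₁ = −22.0 cm.
Lens 1: 1/d_i1 = 1/f₁ − 1/d_o1 = 1/(-22.0) − 1/(37.8) = -0.07191, so d_i1 = -13.91 cm.
The intermediate image is 13.91 cm to the left of lens 1 (virtual), which is 61.6 − (-13.91) = 75.51 cm to the left of lens 2, so d_o2 = +75.51 cm.
Lens 2: 1/d_i2 = 1/f₂ − 1/d_o2 = 1/(13.0) − 1/(75.51) = 0.06368, so d_i2 = 15.7 cm.
The final image is real, 15.7 cm to the right of lens 2 (overall magnification ≈ -0.077).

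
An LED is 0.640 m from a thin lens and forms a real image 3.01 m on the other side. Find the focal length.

Real image ⇒ d_i = +3.01 m.
1/f = 1/d_o + 1/d_i = 1/(0.640) + 1/(3.01) = 1.895, so f = 0.528 m.
Since f is positive, the thin lens is converging.

f = 0.528 m (converging)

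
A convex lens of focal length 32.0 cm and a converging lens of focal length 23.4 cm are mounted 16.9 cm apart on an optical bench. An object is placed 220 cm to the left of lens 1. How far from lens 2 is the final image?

10.9 cm

Lens 1: 1/d_i1 = 1/f₁ − 1/d_o1 = 1/(32.0) − 1/(220) = 0.02670, so d_i1 = 37.45 cm.
The intermediate image is 37.45 cm to the right of lens 1, which lies 20.55 cm to the right of lens 2 — a virtual object — so d_o2 = −20.55 cm.
Lens 2: 1/d_i2 = 1/f₂ − 1/d_o2 = 1/(23.4) − 1/(-20.55) = 0.09140, so d_i2 = 10.9 cm.
The final image is real, 10.9 cm to the right of lens 2 (overall magnification ≈ -0.091).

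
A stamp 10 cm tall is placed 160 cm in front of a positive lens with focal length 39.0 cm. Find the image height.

1/d_i = 1/f − 1/d_o = 1/(39.00) − 1/(160) = 0.01939, so d_i = 51.57 cm.
m = −d_i/d_o = -0.3223.
|h_i| = |m|·h_o = 0.3223 × 10 = 3.22 cm. The image is real, inverted and reduced, on the far side of the lens.

3.22 cm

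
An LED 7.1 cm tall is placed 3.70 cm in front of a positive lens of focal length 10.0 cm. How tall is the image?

1/d_i = 1/f − 1/d_o = 1/(10.00) − 1/(3.70) = -0.1703, so d_i = -5.873 cm.
m = −d_i/d_o = +1.587.
|h_i| = |m|·h_o = 1.587 × 7.1 = 11.3 cm. The image is virtual, upright and enlarged, on the same side as the object.

11.3 cm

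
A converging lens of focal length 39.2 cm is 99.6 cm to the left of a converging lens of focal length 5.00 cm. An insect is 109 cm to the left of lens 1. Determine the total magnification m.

m = +0.0841

Lens 1: 1/d_i1 = 1/(39.2) − 1/(109) = 0.01634, so d_i1 = 61.21 cm; m₁ = −d_i1/d_o1 = -0.5616.
d_o2 = 99.6 − (61.21) = 38.39 cm.
Lens 2: 1/d_i2 = 1/(5.00) − 1/(38.39) = 0.1740, so d_i2 = 5.749 cm; m₂ = −d_i2/d_o2 = -0.1497.
m = m₁·m₂ = (-0.5616)(-0.1497) = +0.0841.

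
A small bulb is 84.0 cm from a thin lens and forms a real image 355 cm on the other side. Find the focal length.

Real image ⇒ d_i = +355 cm.
1/f = 1/d_o + 1/d_i = 1/(84.0) + 1/(355) = 0.01472, so f = 67.9 cm.
Since f is positive, the thin lens is converging.

f = 67.9 cm (converging)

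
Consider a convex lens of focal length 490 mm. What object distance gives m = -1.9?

748 mm

m = −d_i/d_o ⇒ d_i = −m·d_o.
1/f = 1/d_o + 1/d_i = 1/d_o − 1/(m·d_o) = (1 − 1/m)/d_o, so d_o = f(1 − 1/m) = (490.0)(1 − 1/(-1.9)) = 748 mm.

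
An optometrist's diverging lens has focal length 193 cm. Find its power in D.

P = -0.518 D

For a diverging lens, f = −193 cm.
f = -193 cm = -1.93 m.
P = 1/f = 1/(-1.93 m) = -0.518 D.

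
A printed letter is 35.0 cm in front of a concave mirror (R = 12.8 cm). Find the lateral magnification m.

f = R/2 = 12.8/2 = 6.400 cm.
1/d_i = 1/f − 1/d_o = 1/(6.400) − 1/(35.0) = 0.1277, so d_i = 7.832 cm.
m = −d_i/d_o = −(7.832)/(35.0) = -0.224.
The image is real, inverted and reduced, in front of the mirror.

m = -0.224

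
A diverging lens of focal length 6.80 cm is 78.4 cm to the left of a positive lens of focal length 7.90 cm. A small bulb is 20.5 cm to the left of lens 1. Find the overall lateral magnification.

m = -0.0260

f₁ = −6.80 cm (diverging).
Lens 1: 1/d_i1 = 1/(-6.80) − 1/(20.5) = -0.1958, so d_i1 = -5.106 cm; m₁ = −d_i1/d_o1 = +0.2491.
d_o2 = 78.4 − (-5.106) = 83.51 cm.
Lens 2: 1/d_i2 = 1/(7.90) − 1/(83.51) = 0.1146, so d_i2 = 8.725 cm; m₂ = −d_i2/d_o2 = -0.1045.
m = m₁·m₂ = (+0.2491)(-0.1045) = -0.0260.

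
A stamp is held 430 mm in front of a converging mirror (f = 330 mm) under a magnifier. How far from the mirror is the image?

1420 mm

Mirror equation: 1/v = 1/f − 1/u = 1/(330.0) − 1/(430) = 0.003030 − 0.002326 = 0.0007047, so v = 1420 mm.
The image is real, inverted and enlarged, in front of the mirror.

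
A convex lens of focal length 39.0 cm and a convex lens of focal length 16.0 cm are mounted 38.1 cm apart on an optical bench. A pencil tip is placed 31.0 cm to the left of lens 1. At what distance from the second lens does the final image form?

17.5 cm

Lens 1: 1/d_i1 = 1/f₁ − 1/d_o1 = 1/(39.0) − 1/(31.0) = -0.006617, so d_i1 = -151.1 cm.
The intermediate image is 151.1 cm to the left of lens 1 (virtual), which is 38.1 − (-151.1) = 189.2 cm to the left of lens 2, so d_o2 = +189.2 cm.
Lens 2: 1/d_i2 = 1/f₂ − 1/d_o2 = 1/(16.0) − 1/(189.2) = 0.05721, so d_i2 = 17.5 cm.
The final image is real, 17.5 cm to the right of lens 2 (overall magnification ≈ -0.45).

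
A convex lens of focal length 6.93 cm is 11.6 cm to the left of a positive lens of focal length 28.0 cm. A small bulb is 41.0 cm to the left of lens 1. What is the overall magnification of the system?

m = -0.230

Lens 1: 1/d_i1 = 1/(6.93) − 1/(41.0) = 0.1199, so d_i1 = 8.340 cm; m₁ = −d_i1/d_o1 = -0.2034.
d_o2 = 11.6 − (8.340) = 3.260 cm.
Lens 2: 1/d_i2 = 1/(28.0) − 1/(3.260) = -0.2710, so d_i2 = -3.690 cm; m₂ = −d_i2/d_o2 = +1.132.
m = m₁·m₂ = (-0.2034)(+1.132) = -0.230.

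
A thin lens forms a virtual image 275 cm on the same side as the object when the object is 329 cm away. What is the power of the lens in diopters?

Virtual image ⇒ d_i = −275 cm.
1/f = 1/d_o + 1/d_i = 1/(329) + 1/(-275) = -0.0005968 cm⁻¹.
f = -1675 cm = -16.75 m, so P = 1/f = -0.0597 D.

P = -0.0597 D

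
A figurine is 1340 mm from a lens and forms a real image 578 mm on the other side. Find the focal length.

Real image ⇒ d_i = +578 mm.
1/f = 1/d_o + 1/d_i = 1/(1340) + 1/(578) = 0.002476, so f = 404 mm.
Since f is positive, the lens is converging.

f = 404 mm (converging)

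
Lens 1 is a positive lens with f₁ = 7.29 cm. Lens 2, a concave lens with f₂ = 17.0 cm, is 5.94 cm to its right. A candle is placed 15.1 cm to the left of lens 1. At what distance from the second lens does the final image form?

15.7 cm

Lens 1: 1/d_i1 = 1/f₁ − 1/d_o1 = 1/(7.29) − 1/(15.1) = 0.07095, so d_i1 = 14.09 cm.
The intermediate image is 14.09 cm to the right of lens 1, which lies 8.150 cm to the right of lens 2 — a virtual object — so d_o2 = −8.150 cm.
Lens 2 is diverging, so f₂ = −17.0 cm.
Lens 2: 1/d_i2 = 1/f₂ − 1/d_o2 = 1/(-17.0) − 1/(-8.150) = 0.06388, so d_i2 = 15.7 cm.
The final image is real, 15.7 cm to the right of lens 2 (overall magnification ≈ -1.8).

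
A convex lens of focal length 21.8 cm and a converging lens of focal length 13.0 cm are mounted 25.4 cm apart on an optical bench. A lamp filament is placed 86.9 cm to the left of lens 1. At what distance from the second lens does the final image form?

2.88 cm

Lens 1: 1/d_i1 = 1/f₁ − 1/d_o1 = 1/(21.8) − 1/(86.9) = 0.03436, so d_i1 = 29.10 cm.
The intermediate image is 29.10 cm to the right of lens 1, which lies 3.700 cm to the right of lens 2 — a virtual object — so d_o2 = −3.700 cm.
Lens 2: 1/d_i2 = 1/f₂ − 1/d_o2 = 1/(13.0) − 1/(-3.700) = 0.3472, so d_i2 = 2.88 cm.
The final image is real, 2.88 cm to the right of lens 2 (overall magnification ≈ -0.26).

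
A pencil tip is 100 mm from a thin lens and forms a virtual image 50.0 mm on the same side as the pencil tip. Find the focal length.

f = -100 mm (diverging)

Virtual image ⇒ d_i = −50.0 mm.
1/f = 1/d_o + 1/d_i = 1/(100) + 1/(-50.0) = -0.01000, so f = -100 mm.
Since f is negative, the thin lens is diverging.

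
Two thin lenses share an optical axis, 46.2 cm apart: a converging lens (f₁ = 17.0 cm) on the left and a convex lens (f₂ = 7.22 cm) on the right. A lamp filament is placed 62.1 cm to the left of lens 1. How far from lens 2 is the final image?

10.6 cm

Lens 1: 1/d_i1 = 1/f₁ − 1/d_o1 = 1/(17.0) − 1/(62.1) = 0.04272, so d_i1 = 23.41 cm.
The intermediate image is 23.41 cm to the right of lens 1, which is 46.2 − (23.41) = 22.79 cm to the left of lens 2, so d_o2 = +22.79 cm.
Lens 2: 1/d_i2 = 1/f₂ − 1/d_o2 = 1/(7.22) − 1/(22.79) = 0.09463, so d_i2 = 10.6 cm.
The final image is real, 10.6 cm to the right of lens 2 (overall magnification ≈ 0.17).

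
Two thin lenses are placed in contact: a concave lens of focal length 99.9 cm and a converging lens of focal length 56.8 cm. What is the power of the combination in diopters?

P = +0.760 D

P₁ = 1/f₁ = 1/(-0.999 m) = -1.001 D; P₂ = 1/f₂ = 1/(0.568 m) = +1.761 D.
For thin lenses in contact, P = P₁ + P₂ = (-1.001) + (+1.761) = +0.760 D.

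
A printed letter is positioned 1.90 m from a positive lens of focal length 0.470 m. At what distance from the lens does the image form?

0.624 m

Thin-lens equation: 1/q = 1/f − 1/p = 1/(0.4700) − 1/(1.90) = 2.128 − 0.5263 = 1.601, so q = 0.624 m.
The image is real, inverted and reduced, on the far side of the lens.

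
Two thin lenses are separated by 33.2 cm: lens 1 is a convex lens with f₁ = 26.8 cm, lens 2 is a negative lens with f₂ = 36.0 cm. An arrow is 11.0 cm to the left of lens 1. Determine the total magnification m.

m = +0.695

Lens 1: 1/d_i1 = 1/(26.8) − 1/(11.0) = -0.05360, so d_i1 = -18.66 cm; m₁ = −d_i1/d_o1 = +1.696.
d_o2 = 33.2 − (-18.66) = 51.86 cm.
f₂ = −36.0 cm (diverging).
Lens 2: 1/d_i2 = 1/(-36.0) − 1/(51.86) = -0.04706, so d_i2 = -21.25 cm; m₂ = −d_i2/d_o2 = +0.4097.
m = m₁·m₂ = (+1.696)(+0.4097) = +0.695.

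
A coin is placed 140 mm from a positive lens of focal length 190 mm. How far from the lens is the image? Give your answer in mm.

532 mm

Thin-lens equation: 1/d_i = 1/f − 1/d_o = 1/(190.0) − 1/(140) = 0.005263 − 0.007143 = -0.001880, so d_i = -532 mm.
The image is virtual, upright and enlarged, on the same side as the object.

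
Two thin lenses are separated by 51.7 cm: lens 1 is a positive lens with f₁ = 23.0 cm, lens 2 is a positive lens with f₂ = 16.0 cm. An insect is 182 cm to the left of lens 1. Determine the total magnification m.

Lens 1: 1/d_i1 = 1/(23.0) − 1/(182) = 0.03798, so d_i1 = 26.33 cm; m₁ = −d_i1/d_o1 = -0.1447.
d_o2 = 51.7 − (26.33) = 25.37 cm.
Lens 2: 1/d_i2 = 1/(16.0) − 1/(25.37) = 0.02308, so d_i2 = 43.32 cm; m₂ = −d_i2/d_o2 = -1.708.
m = m₁·m₂ = (-0.1447)(-1.708) = +0.247.

m = +0.247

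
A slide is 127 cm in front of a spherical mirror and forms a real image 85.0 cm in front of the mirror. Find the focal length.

f = 50.9 cm (concave)

Real image ⇒ d_i = +85.0 cm.
1/f = 1/d_o + 1/d_i = 1/(127) + 1/(85.0) = 0.01964, so f = 50.9 cm.
Since f is positive, the spherical mirror is concave.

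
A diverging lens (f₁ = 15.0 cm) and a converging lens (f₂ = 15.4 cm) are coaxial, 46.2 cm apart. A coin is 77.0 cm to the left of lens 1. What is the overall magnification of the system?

f₁ = −15.0 cm (diverging).
Lens 1: 1/d_i1 = 1/(-15.0) − 1/(77.0) = -0.07965, so d_i1 = -12.55 cm; m₁ = −d_i1/d_o1 = +0.1630.
d_o2 = 46.2 − (-12.55) = 58.75 cm.
Lens 2: 1/d_i2 = 1/(15.4) − 1/(58.75) = 0.04791, so d_i2 = 20.87 cm; m₂ = −d_i2/d_o2 = -0.3552.
m = m₁·m₂ = (+0.1630)(-0.3552) = -0.0579.

m = -0.0579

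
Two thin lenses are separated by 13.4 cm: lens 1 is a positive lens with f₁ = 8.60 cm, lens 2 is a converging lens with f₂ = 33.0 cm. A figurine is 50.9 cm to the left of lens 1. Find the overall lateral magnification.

Lens 1: 1/d_i1 = 1/(8.60) − 1/(50.9) = 0.09663, so d_i1 = 10.35 cm; m₁ = −d_i1/d_o1 = -0.2033.
d_o2 = 13.4 − (10.35) = 3.050 cm.
Lens 2: 1/d_i2 = 1/(33.0) − 1/(3.050) = -0.2976, so d_i2 = -3.361 cm; m₂ = −d_i2/d_o2 = +1.102.
m = m₁·m₂ = (-0.2033)(+1.102) = -0.224.

m = -0.224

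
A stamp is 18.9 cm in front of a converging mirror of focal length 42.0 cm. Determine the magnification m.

m = +1.82

1/d_i = 1/f − 1/d_o = 1/(42.00) − 1/(18.9) = -0.02910, so d_i = -34.36 cm.
m = −d_i/d_o = −(-34.36)/(18.9) = +1.82.
The image is virtual, upright and enlarged, behind the mirror.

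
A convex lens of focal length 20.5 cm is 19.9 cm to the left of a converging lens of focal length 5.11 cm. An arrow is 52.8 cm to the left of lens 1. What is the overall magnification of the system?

m = -0.173

Lens 1: 1/d_i1 = 1/(20.5) − 1/(52.8) = 0.02984, so d_i1 = 33.51 cm; m₁ = −d_i1/d_o1 = -0.6347.
d_o2 = 19.9 − (33.51) = -13.61 cm (virtual object).
Lens 2: 1/d_i2 = 1/(5.11) − 1/(-13.61) = 0.2692, so d_i2 = 3.715 cm; m₂ = −d_i2/d_o2 = +0.2730.
m = m₁·m₂ = (-0.6347)(+0.2730) = -0.173.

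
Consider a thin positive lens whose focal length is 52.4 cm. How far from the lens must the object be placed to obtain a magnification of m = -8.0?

m = −d_i/d_o ⇒ d_i = −m·d_o.
1/f = 1/d_o + 1/d_i = 1/d_o − 1/(m·d_o) = (1 − 1/m)/d_o, so d_o = f(1 − 1/m) = (52.40)(1 − 1/(-8.0)) = 58.9 cm.

58.9 cm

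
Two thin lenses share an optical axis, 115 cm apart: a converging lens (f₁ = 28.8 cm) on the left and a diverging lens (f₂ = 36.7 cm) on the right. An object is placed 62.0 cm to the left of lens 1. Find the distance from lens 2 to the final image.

Lens 1: 1/d_i1 = 1/f₁ − 1/d_o1 = 1/(28.8) − 1/(62.0) = 0.01859, so d_i1 = 53.78 cm.
The intermediate image is 53.78 cm to the right of lens 1, which is 115 − (53.78) = 61.22 cm to the left of lens 2, so d_o2 = +61.22 cm.
Lens 2 is diverging, so f₂ = −36.7 cm.
Lens 2: 1/d_i2 = 1/f₂ − 1/d_o2 = 1/(-36.7) − 1/(61.22) = -0.04358, so d_i2 = -22.9 cm.
The final image is virtual, 22.9 cm to the left of lens 2 (overall magnification ≈ -0.33).

22.9 cm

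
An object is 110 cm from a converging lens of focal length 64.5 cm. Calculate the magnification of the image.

m = -1.42

1/d_i = 1/f − 1/d_o = 1/(64.50) − 1/(110) = 0.006413, so d_i = 155.9 cm.
m = −d_i/d_o = −(155.9)/(110) = -1.42.
The image is real, inverted and enlarged, on the far side of the lens.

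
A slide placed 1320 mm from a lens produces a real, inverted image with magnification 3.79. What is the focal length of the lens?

f = 1040 mm (converging)

m = −d_i/d_o ⇒ d_i = −m·d_o = −(-3.79)·(1320) = 5003 mm.
1/f = 1/d_o + 1/d_i = 1/(1320) + 1/(5003) = 0.0009575, so f = 1040 mm.
Since f is positive, the lens is converging.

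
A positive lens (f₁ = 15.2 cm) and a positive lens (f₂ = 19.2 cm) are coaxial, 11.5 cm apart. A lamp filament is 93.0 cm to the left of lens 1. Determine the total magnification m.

m = -0.145

Lens 1: 1/d_i1 = 1/(15.2) − 1/(93.0) = 0.05504, so d_i1 = 18.17 cm; m₁ = −d_i1/d_o1 = -0.1954.
d_o2 = 11.5 − (18.17) = -6.670 cm (virtual object).
Lens 2: 1/d_i2 = 1/(19.2) − 1/(-6.670) = 0.2020, so d_i2 = 4.950 cm; m₂ = −d_i2/d_o2 = +0.7422.
m = m₁·m₂ = (-0.1954)(+0.7422) = -0.145.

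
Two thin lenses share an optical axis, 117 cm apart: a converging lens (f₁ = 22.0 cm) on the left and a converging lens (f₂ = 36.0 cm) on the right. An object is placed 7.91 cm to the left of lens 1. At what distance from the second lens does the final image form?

Lens 1: 1/d_i1 = 1/f₁ − 1/d_o1 = 1/(22.0) − 1/(7.91) = -0.08097, so d_i1 = -12.35 cm.
The intermediate image is 12.35 cm to the left of lens 1 (virtual), which is 117 − (-12.35) = 129.3 cm to the left of lens 2, so d_o2 = +129.3 cm.
Lens 2: 1/d_i2 = 1/f₂ − 1/d_o2 = 1/(36.0) − 1/(129.3) = 0.02004, so d_i2 = 49.9 cm.
The final image is real, 49.9 cm to the right of lens 2 (overall magnification ≈ -0.60).

49.9 cm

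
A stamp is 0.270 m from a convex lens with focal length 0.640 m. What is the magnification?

m = +1.73

1/d_i = 1/f − 1/d_o = 1/(0.6400) − 1/(0.270) = -2.141, so d_i = -0.4670 m.
m = −d_i/d_o = −(-0.4670)/(0.270) = +1.73.
The image is virtual, upright and enlarged, on the same side as the object.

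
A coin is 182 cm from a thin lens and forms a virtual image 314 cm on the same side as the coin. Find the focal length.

f = 433 cm (converging)

Virtual image ⇒ d_i = −314 cm.
1/f = 1/d_o + 1/d_i = 1/(182) + 1/(-314) = 0.002310, so f = 433 cm.
Since f is positive, the thin lens is converging.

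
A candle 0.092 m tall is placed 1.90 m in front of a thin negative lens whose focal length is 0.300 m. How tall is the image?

For a negative lens, f = -0.300 m.
1/d_i = 1/f − 1/d_o = 1/(-0.3000) − 1/(1.90) = -3.860, so d_i = -0.2591 m.
m = −d_i/d_o = +0.1364.
|h_i| = |m|·h_o = 0.1364 × 0.092 = 0.0125 m. The image is virtual, upright and reduced, on the same side as the object.

0.0125 m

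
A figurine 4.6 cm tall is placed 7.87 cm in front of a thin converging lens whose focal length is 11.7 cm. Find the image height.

1/d_i = 1/f − 1/d_o = 1/(11.70) − 1/(7.87) = -0.04159, so d_i = -24.04 cm.
m = −d_i/d_o = +3.055.
|h_i| = |m|·h_o = 3.055 × 4.6 = 14.1 cm. The image is virtual, upright and enlarged, on the same side as the object.

14.1 cm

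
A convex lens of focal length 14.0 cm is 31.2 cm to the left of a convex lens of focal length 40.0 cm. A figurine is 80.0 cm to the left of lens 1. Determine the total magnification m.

m = -0.329

Lens 1: 1/d_i1 = 1/(14.0) − 1/(80.0) = 0.05893, so d_i1 = 16.97 cm; m₁ = −d_i1/d_o1 = -0.2121.
d_o2 = 31.2 − (16.97) = 14.23 cm.
Lens 2: 1/d_i2 = 1/(40.0) − 1/(14.23) = -0.04527, so d_i2 = -22.09 cm; m₂ = −d_i2/d_o2 = +1.552.
m = m₁·m₂ = (-0.2121)(+1.552) = -0.329.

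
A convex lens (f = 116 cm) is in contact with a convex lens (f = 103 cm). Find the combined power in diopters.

P₁ = 1/f₁ = 1/(1.16 m) = +0.8621 D; P₂ = 1/f₂ = 1/(1.03 m) = +0.9709 D.
For thin lenses in contact, P = P₁ + P₂ = (+0.8621) + (+0.9709) = +1.83 D.

P = +1.83 D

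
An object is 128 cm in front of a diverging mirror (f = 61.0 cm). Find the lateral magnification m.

m = +0.323

For a diverging mirror, f = -61.0 cm.
1/d_i = 1/f − 1/d_o = 1/(-61.00) − 1/(128) = -0.02421, so d_i = -41.31 cm.
m = −d_i/d_o = −(-41.31)/(128) = +0.323.
The image is virtual, upright and reduced, behind the mirror.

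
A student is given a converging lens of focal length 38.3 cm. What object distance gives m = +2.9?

m = −d_i/d_o ⇒ d_i = −m·d_o.
1/f = 1/d_o + 1/d_i = 1/d_o − 1/(m·d_o) = (1 − 1/m)/d_o, so d_o = f(1 − 1/m) = (38.30)(1 − 1/(+2.9)) = 25.1 cm.

25.1 cm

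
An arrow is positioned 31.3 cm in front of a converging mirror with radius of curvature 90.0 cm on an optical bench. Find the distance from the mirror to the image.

103 cm

f = R/2 = 90.0/2 = 45.00 cm.
Mirror equation: 1/s_i = 1/f − 1/s_o = 1/(45.00) − 1/(31.3) = 0.02222 − 0.03195 = -0.009727, so s_i = -103 cm.
The image is virtual, upright and enlarged, behind the mirror.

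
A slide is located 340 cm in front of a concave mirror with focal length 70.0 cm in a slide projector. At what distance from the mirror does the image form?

88.1 cm

Mirror equation: 1/q = 1/f − 1/p = 1/(70.00) − 1/(340) = 0.01429 − 0.002941 = 0.01134, so q = 88.1 cm.
The image is real, inverted and reduced, in front of the mirror.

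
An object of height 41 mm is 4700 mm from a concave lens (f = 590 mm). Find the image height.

For a concave lens, f = -590 mm.
1/d_i = 1/f − 1/d_o = 1/(-590.0) − 1/(4700) = -0.001908, so d_i = -524.2 mm.
m = −d_i/d_o = +0.1115.
|h_i| = |m|·h_o = 0.1115 × 41 = 4.57 mm. The image is virtual, upright and reduced, on the same side as the object.

4.57 mm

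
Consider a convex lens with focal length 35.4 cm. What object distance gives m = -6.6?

m = −d_i/d_o ⇒ d_i = −m·d_o.
1/f = 1/d_o + 1/d_i = 1/d_o − 1/(m·d_o) = (1 − 1/m)/d_o, so d_o = f(1 − 1/m) = (35.40)(1 − 1/(-6.6)) = 40.8 cm.

40.8 cm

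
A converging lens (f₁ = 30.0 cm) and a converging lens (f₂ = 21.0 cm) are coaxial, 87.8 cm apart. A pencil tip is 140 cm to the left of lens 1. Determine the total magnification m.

m = +0.200

Lens 1: 1/d_i1 = 1/(30.0) − 1/(140) = 0.02619, so d_i1 = 38.18 cm; m₁ = −d_i1/d_o1 = -0.2727.
d_o2 = 87.8 − (38.18) = 49.62 cm.
Lens 2: 1/d_i2 = 1/(21.0) − 1/(49.62) = 0.02747, so d_i2 = 36.41 cm; m₂ = −d_i2/d_o2 = -0.7338.
m = m₁·m₂ = (-0.2727)(-0.7338) = +0.200.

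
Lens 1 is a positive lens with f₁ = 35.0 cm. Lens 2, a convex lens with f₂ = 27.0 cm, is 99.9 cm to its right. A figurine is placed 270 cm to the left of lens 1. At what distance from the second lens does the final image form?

Lens 1: 1/d_i1 = 1/f₁ − 1/d_o1 = 1/(35.0) − 1/(270) = 0.02487, so d_i1 = 40.21 cm.
The intermediate image is 40.21 cm to the right of lens 1, which is 99.9 − (40.21) = 59.69 cm to the left of lens 2, so d_o2 = +59.69 cm.
Lens 2: 1/d_i2 = 1/f₂ − 1/d_o2 = 1/(27.0) − 1/(59.69) = 0.02028, so d_i2 = 49.3 cm.
The final image is real, 49.3 cm to the right of lens 2 (overall magnification ≈ 0.12).

49.3 cm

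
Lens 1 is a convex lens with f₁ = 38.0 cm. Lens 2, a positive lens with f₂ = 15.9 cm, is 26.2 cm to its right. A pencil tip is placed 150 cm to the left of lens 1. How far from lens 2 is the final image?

9.67 cm

Lens 1: 1/d_i1 = 1/f₁ − 1/d_o1 = 1/(38.0) − 1/(150) = 0.01965, so d_i1 = 50.89 cm.
The intermediate image is 50.89 cm to the right of lens 1, which lies 24.69 cm to the right of lens 2 — a virtual object — so d_o2 = −24.69 cm.
Lens 2: 1/d_i2 = 1/f₂ − 1/d_o2 = 1/(15.9) − 1/(-24.69) = 0.1034, so d_i2 = 9.67 cm.
The final image is real, 9.67 cm to the right of lens 2 (overall magnification ≈ -0.13).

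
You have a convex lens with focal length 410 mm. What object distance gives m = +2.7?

258 mm

m = −d_i/d_o ⇒ d_i = −m·d_o.
1/f = 1/d_o + 1/d_i = 1/d_o − 1/(m·d_o) = (1 − 1/m)/d_o, so d_o = f(1 − 1/m) = (410.0)(1 − 1/(+2.7)) = 258 mm.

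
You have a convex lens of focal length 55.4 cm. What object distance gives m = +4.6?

43.4 cm

m = −d_i/d_o ⇒ d_i = −m·d_o.
1/f = 1/d_o + 1/d_i = 1/d_o − 1/(m·d_o) = (1 − 1/m)/d_o, so d_o = f(1 − 1/m) = (55.40)(1 − 1/(+4.6)) = 43.4 cm.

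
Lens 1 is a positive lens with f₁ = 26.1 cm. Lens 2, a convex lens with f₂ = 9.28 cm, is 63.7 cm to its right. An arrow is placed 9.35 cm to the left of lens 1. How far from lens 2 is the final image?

10.5 cm

Lens 1: 1/d_i1 = 1/f₁ − 1/d_o1 = 1/(26.1) − 1/(9.35) = -0.06864, so d_i1 = -14.57 cm.
The intermediate image is 14.57 cm to the left of lens 1 (virtual), which is 63.7 − (-14.57) = 78.27 cm to the left of lens 2, so d_o2 = +78.27 cm.
Lens 2: 1/d_i2 = 1/f₂ − 1/d_o2 = 1/(9.28) − 1/(78.27) = 0.09498, so d_i2 = 10.5 cm.
The final image is real, 10.5 cm to the right of lens 2 (overall magnification ≈ -0.21).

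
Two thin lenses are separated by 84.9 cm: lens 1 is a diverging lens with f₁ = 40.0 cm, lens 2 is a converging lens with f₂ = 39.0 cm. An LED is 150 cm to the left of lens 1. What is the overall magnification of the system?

f₁ = −40.0 cm (diverging).
Lens 1: 1/d_i1 = 1/(-40.0) − 1/(150) = -0.03167, so d_i1 = -31.58 cm; m₁ = −d_i1/d_o1 = +0.2105.
d_o2 = 84.9 − (-31.58) = 116.5 cm.
Lens 2: 1/d_i2 = 1/(39.0) − 1/(116.5) = 0.01706, so d_i2 = 58.63 cm; m₂ = −d_i2/d_o2 = -0.5032.
m = m₁·m₂ = (+0.2105)(-0.5032) = -0.106.

m = -0.106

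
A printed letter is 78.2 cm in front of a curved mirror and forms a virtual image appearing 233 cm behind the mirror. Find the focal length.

f = 118 cm (concave)

Virtual image ⇒ d_i = −233 cm.
1/f = 1/d_o + 1/d_i = 1/(78.2) + 1/(-233) = 0.008496, so f = 118 cm.
Since f is positive, the curved mirror is concave.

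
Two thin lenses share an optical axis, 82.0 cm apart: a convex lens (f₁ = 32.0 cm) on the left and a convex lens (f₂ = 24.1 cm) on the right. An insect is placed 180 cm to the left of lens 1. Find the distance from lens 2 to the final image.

Lens 1: 1/d_i1 = 1/f₁ − 1/d_o1 = 1/(32.0) − 1/(180) = 0.02569, so d_i1 = 38.92 cm.
The intermediate image is 38.92 cm to the right of lens 1, which is 82.0 − (38.92) = 43.08 cm to the left of lens 2, so d_o2 = +43.08 cm.
Lens 2: 1/d_i2 = 1/f₂ − 1/d_o2 = 1/(24.1) − 1/(43.08) = 0.01828, so d_i2 = 54.7 cm.
The final image is real, 54.7 cm to the right of lens 2 (overall magnification ≈ 0.27).

54.7 cm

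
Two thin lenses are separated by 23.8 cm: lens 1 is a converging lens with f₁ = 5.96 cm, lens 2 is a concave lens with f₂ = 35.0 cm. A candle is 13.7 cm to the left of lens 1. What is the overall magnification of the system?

m = -0.559

Lens 1: 1/d_i1 = 1/(5.96) − 1/(13.7) = 0.09479, so d_i1 = 10.55 cm; m₁ = −d_i1/d_o1 = -0.7701.
d_o2 = 23.8 − (10.55) = 13.25 cm.
f₂ = −35.0 cm (diverging).
Lens 2: 1/d_i2 = 1/(-35.0) − 1/(13.25) = -0.1040, so d_i2 = -9.611 cm; m₂ = −d_i2/d_o2 = +0.7254.
m = m₁·m₂ = (-0.7701)(+0.7254) = -0.559.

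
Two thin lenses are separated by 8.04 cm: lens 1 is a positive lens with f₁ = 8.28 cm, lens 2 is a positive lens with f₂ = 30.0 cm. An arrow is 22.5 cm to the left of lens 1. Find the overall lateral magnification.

Lens 1: 1/d_i1 = 1/(8.28) − 1/(22.5) = 0.07633, so d_i1 = 13.10 cm; m₁ = −d_i1/d_o1 = -0.5822.
d_o2 = 8.04 − (13.10) = -5.060 cm (virtual object).
Lens 2: 1/d_i2 = 1/(30.0) − 1/(-5.060) = 0.2310, so d_i2 = 4.330 cm; m₂ = −d_i2/d_o2 = +0.8557.
m = m₁·m₂ = (-0.5822)(+0.8557) = -0.498.

m = -0.498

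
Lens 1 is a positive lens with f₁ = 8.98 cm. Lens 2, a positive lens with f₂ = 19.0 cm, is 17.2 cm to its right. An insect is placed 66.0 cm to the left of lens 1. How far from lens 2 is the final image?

Lens 1: 1/d_i1 = 1/f₁ − 1/d_o1 = 1/(8.98) − 1/(66.0) = 0.09621, so d_i1 = 10.39 cm.
The intermediate image is 10.39 cm to the right of lens 1, which is 17.2 − (10.39) = 6.810 cm to the left of lens 2, so d_o2 = +6.810 cm.
Lens 2: 1/d_i2 = 1/f₂ − 1/d_o2 = 1/(19.0) − 1/(6.810) = -0.09421, so d_i2 = -10.6 cm.
The final image is virtual, 10.6 cm to the left of lens 2 (overall magnification ≈ -0.25).

10.6 cm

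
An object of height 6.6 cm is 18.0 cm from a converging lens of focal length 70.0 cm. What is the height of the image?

1/d_i = 1/f − 1/d_o = 1/(70.00) − 1/(18.0) = -0.04127, so d_i = -24.23 cm.
m = −d_i/d_o = +1.346.
|h_i| = |m|·h_o = 1.346 × 6.6 = 8.88 cm. The image is virtual, upright and enlarged, on the same side as the object.

8.88 cm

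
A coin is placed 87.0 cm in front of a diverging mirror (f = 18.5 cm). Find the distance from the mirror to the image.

15.3 cm

For a diverging mirror, f = -18.5 cm.
Mirror equation: 1/s_i = 1/f − 1/s_o = 1/(-18.50) − 1/(87.0) = -0.05405 − 0.01149 = -0.06555, so s_i = -15.3 cm.
The image is virtual, upright and reduced, behind the mirror.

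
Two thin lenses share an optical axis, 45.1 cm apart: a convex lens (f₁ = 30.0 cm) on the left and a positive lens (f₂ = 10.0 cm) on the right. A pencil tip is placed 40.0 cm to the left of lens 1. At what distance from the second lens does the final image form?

8.82 cm

Lens 1: 1/d_i1 = 1/f₁ − 1/d_o1 = 1/(30.0) − 1/(40.0) = 0.008333, so d_i1 = 120.0 cm.
The intermediate image is 120.0 cm to the right of lens 1, which lies 74.90 cm to the right of lens 2 — a virtual object — so d_o2 = −74.90 cm.
Lens 2: 1/d_i2 = 1/f₂ − 1/d_o2 = 1/(10.0) − 1/(-74.90) = 0.1134, so d_i2 = 8.82 cm.
The final image is real, 8.82 cm to the right of lens 2 (overall magnification ≈ -0.35).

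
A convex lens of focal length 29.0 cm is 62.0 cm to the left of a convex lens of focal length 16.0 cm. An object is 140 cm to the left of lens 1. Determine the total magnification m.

Lens 1: 1/d_i1 = 1/(29.0) − 1/(140) = 0.02734, so d_i1 = 36.58 cm; m₁ = −d_i1/d_o1 = -0.2613.
d_o2 = 62.0 − (36.58) = 25.42 cm.
Lens 2: 1/d_i2 = 1/(16.0) − 1/(25.42) = 0.02316, so d_i2 = 43.18 cm; m₂ = −d_i2/d_o2 = -1.699.
m = m₁·m₂ = (-0.2613)(-1.699) = +0.444.

m = +0.444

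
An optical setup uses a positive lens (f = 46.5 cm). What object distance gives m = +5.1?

37.4 cm

m = −d_i/d_o ⇒ d_i = −m·d_o.
1/f = 1/d_o + 1/d_i = 1/d_o − 1/(m·d_o) = (1 − 1/m)/d_o, so d_o = f(1 − 1/m) = (46.50)(1 − 1/(+5.1)) = 37.4 cm.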